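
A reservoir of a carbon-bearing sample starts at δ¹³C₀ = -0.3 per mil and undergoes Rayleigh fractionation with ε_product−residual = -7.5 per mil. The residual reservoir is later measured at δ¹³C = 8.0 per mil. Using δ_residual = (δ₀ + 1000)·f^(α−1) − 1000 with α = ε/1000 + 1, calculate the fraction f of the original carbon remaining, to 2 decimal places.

0.33

α − 1 = ε/1000 = -0.0075
(δ_res + 1000)/(δ₀ + 1000) = (8.0 + 1000)/(-0.3 + 1000) = 1008.0/999.7 = 1.008302
f = 1.008302^(1/-0.0075) = exp(ln(1.008302)/-0.0075) = exp(0.00827/-0.0075)
f = exp(-1.1024) = 0.3321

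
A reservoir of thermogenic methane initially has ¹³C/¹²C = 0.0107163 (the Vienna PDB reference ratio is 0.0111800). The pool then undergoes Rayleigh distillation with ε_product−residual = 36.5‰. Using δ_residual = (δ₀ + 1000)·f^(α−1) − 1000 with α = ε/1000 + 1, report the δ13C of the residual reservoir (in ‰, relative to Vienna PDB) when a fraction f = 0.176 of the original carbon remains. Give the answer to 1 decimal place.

δ₀ = (0.0107163/0.0111800 − 1)×1000 = (0.958524 − 1)×1000 = -41.476‰
α − 1 = ε/1000 = 0.0365
f^(α−1) = 0.176^(0.0365) = 0.938558
δ_res = (-41.476 + 1000) × 0.938558 − 1000 = 899.631 − 1000 = -100.37‰

-100.4‰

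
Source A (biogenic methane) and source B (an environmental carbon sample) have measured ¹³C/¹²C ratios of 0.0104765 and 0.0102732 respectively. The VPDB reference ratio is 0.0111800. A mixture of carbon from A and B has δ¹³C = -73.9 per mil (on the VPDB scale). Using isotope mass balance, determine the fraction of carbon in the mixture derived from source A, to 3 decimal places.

δ_A = (0.0104765/0.0111800 − 1)×1000 = (0.937075 − 1)×1000 = -62.925 per mil
δ_B = (0.0102732/0.0111800 − 1)×1000 = (0.918891 − 1)×1000 = -81.109 per mil
f_A = (δ_mix − δ_B)/(δ_A − δ_B) = (-73.9 − (-81.109))/(-62.925 − (-81.109))
f_A = 7.209 / 18.184 = 0.3964

0.396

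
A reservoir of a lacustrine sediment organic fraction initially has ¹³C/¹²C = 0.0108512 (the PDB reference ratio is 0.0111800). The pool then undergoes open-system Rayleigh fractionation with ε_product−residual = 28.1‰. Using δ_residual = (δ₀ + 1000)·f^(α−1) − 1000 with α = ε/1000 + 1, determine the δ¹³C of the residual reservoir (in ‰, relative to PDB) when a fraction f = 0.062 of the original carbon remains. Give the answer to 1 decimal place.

-102.4‰

δ₀ = (0.0108512/0.0111800 − 1)×1000 = (0.970590 − 1)×1000 = -29.410‰
α − 1 = ε/1000 = 0.0281
f^(α−1) = 0.062^(0.0281) = 0.924839
δ_res = (-29.410 + 1000) × 0.924839 − 1000 = 897.640 − 1000 = -102.36‰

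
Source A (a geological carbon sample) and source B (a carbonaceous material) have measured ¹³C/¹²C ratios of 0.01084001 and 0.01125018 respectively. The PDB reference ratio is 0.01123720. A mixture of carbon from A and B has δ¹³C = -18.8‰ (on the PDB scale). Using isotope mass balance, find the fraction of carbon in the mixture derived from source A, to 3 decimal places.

δ_A = (0.01084001/0.01123720 − 1)×1000 = (0.964654 − 1)×1000 = -35.346‰
δ_B = (0.01125018/0.01123720 − 1)×1000 = (1.001155 − 1)×1000 = 1.155‰
f_A = (δ_mix − δ_B)/(δ_A − δ_B) = (-18.8 − (1.155))/(-35.346 − (1.155))
f_A = -19.955 / -36.501 = 0.5467

0.547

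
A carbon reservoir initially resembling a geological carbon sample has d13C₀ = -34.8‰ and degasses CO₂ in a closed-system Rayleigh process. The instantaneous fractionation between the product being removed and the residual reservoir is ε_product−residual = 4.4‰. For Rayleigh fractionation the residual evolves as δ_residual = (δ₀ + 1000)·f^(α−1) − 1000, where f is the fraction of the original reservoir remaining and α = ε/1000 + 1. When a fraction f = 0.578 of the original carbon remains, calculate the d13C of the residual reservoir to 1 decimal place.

-37.1‰

Rayleigh residual: δ_res = (δ₀ + 1000)·f^(α−1) − 1000
α = ε/1000 + 1 = 1.00440, so α − 1 = 0.00440
f^(α−1) = 0.578^(0.00440) = 0.997591
δ_res = (-34.8 + 1000) × 0.997591 − 1000 = 962.875 − 1000 = -37.13‰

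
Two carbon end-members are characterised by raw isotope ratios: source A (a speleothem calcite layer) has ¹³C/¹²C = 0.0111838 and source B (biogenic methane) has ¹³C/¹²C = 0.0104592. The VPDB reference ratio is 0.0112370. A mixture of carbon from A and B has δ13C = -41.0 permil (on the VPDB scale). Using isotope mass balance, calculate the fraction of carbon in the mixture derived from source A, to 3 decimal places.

δ_A = (0.0111838/0.0112370 − 1)×1000 = (0.995266 − 1)×1000 = -4.734 permil
δ_B = (0.0104592/0.0112370 − 1)×1000 = (0.930782 − 1)×1000 = -69.218 permil
f_A = (δ_mix − δ_B)/(δ_A − δ_B) = (-41.0 − (-69.218))/(-4.734 − (-69.218))
f_A = 28.218 / 64.483 = 0.4376

0.438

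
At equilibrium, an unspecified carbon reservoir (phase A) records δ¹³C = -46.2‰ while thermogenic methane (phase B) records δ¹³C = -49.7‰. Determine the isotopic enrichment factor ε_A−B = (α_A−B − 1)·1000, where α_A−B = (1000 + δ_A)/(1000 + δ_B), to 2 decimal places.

α_A−B = (1000 + -46.2) / (1000 + -49.7) = 953.8 / 950.3 = 1.003683
ε_A−B = (1.003683 − 1) × 1000 = 3.683‰
(The approximation ε ≈ δ_A − δ_B would give 3.5‰.)

3.68‰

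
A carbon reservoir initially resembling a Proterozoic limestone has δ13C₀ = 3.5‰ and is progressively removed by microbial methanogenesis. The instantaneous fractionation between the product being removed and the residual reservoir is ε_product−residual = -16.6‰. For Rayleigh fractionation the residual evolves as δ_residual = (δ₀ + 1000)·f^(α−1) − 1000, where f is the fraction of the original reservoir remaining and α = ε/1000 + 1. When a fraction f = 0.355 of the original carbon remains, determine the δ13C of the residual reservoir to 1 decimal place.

Rayleigh residual: δ_res = (δ₀ + 1000)·f^(α−1) − 1000
α = ε/1000 + 1 = 0.98340, so α − 1 = -0.01660
f^(α−1) = 0.355^(-0.01660) = 1.017340
δ_res = (3.5 + 1000) × 1.017340 − 1000 = 1020.901 − 1000 = 20.90‰

20.9‰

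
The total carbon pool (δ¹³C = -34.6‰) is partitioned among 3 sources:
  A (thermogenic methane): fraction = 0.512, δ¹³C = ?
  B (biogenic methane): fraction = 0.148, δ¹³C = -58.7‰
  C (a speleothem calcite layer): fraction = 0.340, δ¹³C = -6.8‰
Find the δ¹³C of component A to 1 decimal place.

Isotope mass balance: δ_bulk = Σ fᵢ·δᵢ.
-34.6 = 0.512×δ_A + 0.148×(-58.7) + 0.340×(-6.8)
0.512·δ_A = -34.6 − (-11.000) = -23.600
δ_A = -23.600 / 0.512 = -46.09‰

-46.1‰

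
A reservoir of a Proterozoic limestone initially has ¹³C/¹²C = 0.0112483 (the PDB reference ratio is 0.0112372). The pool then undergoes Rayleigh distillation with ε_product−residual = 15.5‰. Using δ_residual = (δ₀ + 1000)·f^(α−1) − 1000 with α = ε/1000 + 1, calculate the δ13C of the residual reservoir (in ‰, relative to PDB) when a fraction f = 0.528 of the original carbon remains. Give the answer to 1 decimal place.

δ₀ = (0.0112483/0.0112372 − 1)×1000 = (1.000988 − 1)×1000 = 0.988‰
α − 1 = ε/1000 = 0.0155
f^(α−1) = 0.528^(0.0155) = 0.990150
δ_res = (0.988 + 1000) × 0.990150 − 1000 = 991.128 − 1000 = -8.87‰

-8.9‰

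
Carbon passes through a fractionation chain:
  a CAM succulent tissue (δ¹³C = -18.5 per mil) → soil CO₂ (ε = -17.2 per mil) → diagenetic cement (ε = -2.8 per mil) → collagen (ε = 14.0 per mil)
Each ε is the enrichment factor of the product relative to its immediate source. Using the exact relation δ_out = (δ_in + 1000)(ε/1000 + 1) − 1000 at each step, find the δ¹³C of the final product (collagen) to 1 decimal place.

step 1: δ = (-18.50 + 1000)·(-17.2/1000 + 1) − 1000 = -35.38 per mil
step 2: δ = (-35.38 + 1000)·(-2.8/1000 + 1) − 1000 = -38.08 per mil
step 3: δ = (-38.08 + 1000)·(14.0/1000 + 1) − 1000 = -24.62 per mil

-24.6 per mil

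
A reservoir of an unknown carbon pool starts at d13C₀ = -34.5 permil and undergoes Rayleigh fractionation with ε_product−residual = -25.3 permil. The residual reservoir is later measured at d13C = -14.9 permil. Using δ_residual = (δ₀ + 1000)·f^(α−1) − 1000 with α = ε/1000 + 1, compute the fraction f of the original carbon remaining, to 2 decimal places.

α − 1 = ε/1000 = -0.0253
(δ_res + 1000)/(δ₀ + 1000) = (-14.9 + 1000)/(-34.5 + 1000) = 985.1/965.5 = 1.020300
f = 1.020300^(1/-0.0253) = exp(ln(1.020300)/-0.0253) = exp(0.02010/-0.0253)
f = exp(-0.7944) = 0.4519

0.45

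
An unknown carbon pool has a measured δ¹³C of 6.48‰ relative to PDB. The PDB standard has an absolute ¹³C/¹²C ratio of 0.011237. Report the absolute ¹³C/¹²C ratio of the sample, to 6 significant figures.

R_sample = R_standard × (δ¹³C/1000 + 1)
R_sample = 0.011237 × (6.48/1000 + 1) = 0.011237 × 1.006480
R_sample = 0.0113098

0.0113098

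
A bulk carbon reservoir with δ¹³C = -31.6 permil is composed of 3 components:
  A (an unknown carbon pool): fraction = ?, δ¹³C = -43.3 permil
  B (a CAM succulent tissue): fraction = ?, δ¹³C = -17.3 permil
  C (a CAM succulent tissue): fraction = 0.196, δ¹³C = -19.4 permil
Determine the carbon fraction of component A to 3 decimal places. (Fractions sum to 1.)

Let f_A and f_B be the unknown fractions; fractions sum to 1 so f_A + f_B = 0.804.
Mass balance: Σ fᵢ·δᵢ = δ_bulk ⇒ f_A·(-43.3) + f_B·(-17.3) = -31.6 − (-3.802) = -27.798
Substitute f_B = 0.804 − f_A:
f_A·(-43.3 − -17.3) = -27.798 − 0.804×(-17.3) = -13.888
f_A = -13.888 / -26.0 = 0.5342

0.534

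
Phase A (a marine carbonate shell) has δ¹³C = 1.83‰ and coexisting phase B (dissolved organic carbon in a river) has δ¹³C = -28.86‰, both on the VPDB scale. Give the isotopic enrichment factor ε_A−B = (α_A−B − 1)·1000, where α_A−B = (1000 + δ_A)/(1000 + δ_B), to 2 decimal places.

31.60‰

α_A−B = (1000 + 1.83) / (1000 + -28.86) = 1001.83 / 971.14 = 1.031602
ε_A−B = (1.031602 − 1) × 1000 = 31.602‰
(The approximation ε ≈ δ_A − δ_B would give 30.69‰.)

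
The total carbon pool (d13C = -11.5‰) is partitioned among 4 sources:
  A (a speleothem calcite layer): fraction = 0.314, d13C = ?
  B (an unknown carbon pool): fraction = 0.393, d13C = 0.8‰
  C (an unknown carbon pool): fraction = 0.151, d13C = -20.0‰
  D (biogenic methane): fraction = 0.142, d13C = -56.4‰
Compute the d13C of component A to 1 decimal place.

Isotope mass balance: δ_bulk = Σ fᵢ·δᵢ.
-11.5 = 0.314×δ_A + 0.393×(0.8) + 0.151×(-20.0) + 0.142×(-56.4)
0.314·δ_A = -11.5 − (-10.714) = -0.786
δ_A = -0.786 / 0.314 = -2.50‰

-2.5‰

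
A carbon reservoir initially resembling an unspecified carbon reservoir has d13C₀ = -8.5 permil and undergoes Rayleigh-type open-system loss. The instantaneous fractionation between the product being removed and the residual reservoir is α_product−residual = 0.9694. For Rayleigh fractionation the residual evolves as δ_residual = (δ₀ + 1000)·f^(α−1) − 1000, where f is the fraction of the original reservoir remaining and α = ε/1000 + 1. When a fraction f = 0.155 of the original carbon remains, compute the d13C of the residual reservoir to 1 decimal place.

Rayleigh residual: δ_res = (δ₀ + 1000)·f^(α−1) − 1000
α − 1 = -0.03060
f^(α−1) = 0.155^(-0.03060) = 1.058707
δ_res = (-8.5 + 1000) × 1.058707 − 1000 = 1049.708 − 1000 = 49.71 permil

49.7 permil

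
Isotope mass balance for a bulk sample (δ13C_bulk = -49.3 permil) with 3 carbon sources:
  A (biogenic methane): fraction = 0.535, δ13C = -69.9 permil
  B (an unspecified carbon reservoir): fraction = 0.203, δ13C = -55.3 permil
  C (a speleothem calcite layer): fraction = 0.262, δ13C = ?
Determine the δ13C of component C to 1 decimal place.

-2.6 permil

Isotope mass balance: δ_bulk = Σ fᵢ·δᵢ.
-49.3 = 0.535×(-69.9) + 0.203×(-55.3) + 0.262×δ_C
0.262·δ_C = -49.3 − (-48.622) = -0.678
δ_C = -0.678 / 0.262 = -2.59 permil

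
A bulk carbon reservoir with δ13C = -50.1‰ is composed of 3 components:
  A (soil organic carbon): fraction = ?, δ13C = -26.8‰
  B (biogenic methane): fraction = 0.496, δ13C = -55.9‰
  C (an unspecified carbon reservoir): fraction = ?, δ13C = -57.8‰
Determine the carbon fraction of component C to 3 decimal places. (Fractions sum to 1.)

Let f_C and f_A be the unknown fractions; fractions sum to 1 so f_C + f_A = 0.504.
Mass balance: Σ fᵢ·δᵢ = δ_bulk ⇒ f_C·(-57.8) + f_A·(-26.8) = -50.1 − (-27.726) = -22.374
Substitute f_A = 0.504 − f_C:
f_C·(-57.8 − -26.8) = -22.374 − 0.504×(-26.8) = -8.866
f_C = -8.866 / -31.0 = 0.2860

0.286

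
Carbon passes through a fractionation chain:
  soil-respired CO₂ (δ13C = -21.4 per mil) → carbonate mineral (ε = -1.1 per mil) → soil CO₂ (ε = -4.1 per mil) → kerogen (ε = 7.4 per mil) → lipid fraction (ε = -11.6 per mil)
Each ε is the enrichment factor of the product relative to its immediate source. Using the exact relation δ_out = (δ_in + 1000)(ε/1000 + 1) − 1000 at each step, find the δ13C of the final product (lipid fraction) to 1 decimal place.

-30.7 per mil

step 1: δ = (-21.40 + 1000)·(-1.1/1000 + 1) − 1000 = -22.48 per mil
step 2: δ = (-22.48 + 1000)·(-4.1/1000 + 1) − 1000 = -26.48 per mil
step 3: δ = (-26.48 + 1000)·(7.4/1000 + 1) − 1000 = -19.28 per mil
step 4: δ = (-19.28 + 1000)·(-11.6/1000 + 1) − 1000 = -30.66 per mil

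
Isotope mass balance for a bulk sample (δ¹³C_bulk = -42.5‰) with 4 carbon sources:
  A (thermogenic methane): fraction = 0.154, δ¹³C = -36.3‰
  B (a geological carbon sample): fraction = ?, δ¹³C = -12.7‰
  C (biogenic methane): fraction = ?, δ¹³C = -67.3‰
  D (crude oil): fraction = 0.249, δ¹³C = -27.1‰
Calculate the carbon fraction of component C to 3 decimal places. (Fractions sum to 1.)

0.414

Let f_C and f_B be the unknown fractions; fractions sum to 1 so f_C + f_B = 0.597.
Mass balance: Σ fᵢ·δᵢ = δ_bulk ⇒ f_C·(-67.3) + f_B·(-12.7) = -42.5 − (-12.338) = -30.162
Substitute f_B = 0.597 − f_C:
f_C·(-67.3 − -12.7) = -30.162 − 0.597×(-12.7) = -22.580
f_C = -22.580 / -54.6 = 0.4136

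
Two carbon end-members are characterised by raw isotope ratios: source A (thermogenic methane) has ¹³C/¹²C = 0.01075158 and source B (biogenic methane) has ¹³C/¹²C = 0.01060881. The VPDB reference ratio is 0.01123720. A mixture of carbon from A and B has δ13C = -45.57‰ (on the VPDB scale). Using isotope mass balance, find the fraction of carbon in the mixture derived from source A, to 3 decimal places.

0.815

δ_A = (0.01075158/0.01123720 − 1)×1000 = (0.956785 − 1)×1000 = -43.215‰
δ_B = (0.01060881/0.01123720 − 1)×1000 = (0.944079 − 1)×1000 = -55.921‰
f_A = (δ_mix − δ_B)/(δ_A − δ_B) = (-45.57 − (-55.921))/(-43.215 − (-55.921))
f_A = 10.351 / 12.705 = 0.8147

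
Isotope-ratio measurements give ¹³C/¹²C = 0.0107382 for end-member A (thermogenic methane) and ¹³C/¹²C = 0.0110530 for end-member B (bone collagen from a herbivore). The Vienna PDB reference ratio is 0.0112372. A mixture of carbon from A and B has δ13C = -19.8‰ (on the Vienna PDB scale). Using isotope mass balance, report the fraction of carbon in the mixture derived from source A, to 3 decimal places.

0.122

δ_A = (0.0107382/0.0112372 − 1)×1000 = (0.955594 − 1)×1000 = -44.406‰
δ_B = (0.0110530/0.0112372 − 1)×1000 = (0.983608 − 1)×1000 = -16.392‰
f_A = (δ_mix − δ_B)/(δ_A − δ_B) = (-19.8 − (-16.392))/(-44.406 − (-16.392))
f_A = -3.408 / -28.014 = 0.1217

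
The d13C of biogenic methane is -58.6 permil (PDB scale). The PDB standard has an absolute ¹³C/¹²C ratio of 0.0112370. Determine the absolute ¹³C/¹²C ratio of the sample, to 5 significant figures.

0.010579

R_sample = R_standard × (d13C/1000 + 1)
R_sample = 0.0112370 × (-58.6/1000 + 1) = 0.0112370 × 0.941400
R_sample = 0.0105785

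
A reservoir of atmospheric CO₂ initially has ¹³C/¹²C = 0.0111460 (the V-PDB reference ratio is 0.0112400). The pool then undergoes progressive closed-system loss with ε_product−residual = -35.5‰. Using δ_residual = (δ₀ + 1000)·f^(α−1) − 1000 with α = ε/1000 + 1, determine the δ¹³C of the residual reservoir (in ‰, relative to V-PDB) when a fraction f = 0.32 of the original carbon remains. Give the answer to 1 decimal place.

δ₀ = (0.0111460/0.0112400 − 1)×1000 = (0.991637 − 1)×1000 = -8.363‰
α − 1 = ε/1000 = -0.0355
f^(α−1) = 0.32^(-0.0355) = 1.041279
δ_res = (-8.363 + 1000) × 1.041279 − 1000 = 1032.571 − 1000 = 32.57‰

32.6‰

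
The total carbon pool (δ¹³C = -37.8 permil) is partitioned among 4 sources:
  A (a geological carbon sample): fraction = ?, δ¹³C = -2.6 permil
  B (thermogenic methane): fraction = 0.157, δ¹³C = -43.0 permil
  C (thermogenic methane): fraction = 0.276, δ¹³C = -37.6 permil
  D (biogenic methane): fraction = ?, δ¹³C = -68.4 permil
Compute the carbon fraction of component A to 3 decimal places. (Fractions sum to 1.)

Let f_A and f_D be the unknown fractions; fractions sum to 1 so f_A + f_D = 0.567.
Mass balance: Σ fᵢ·δᵢ = δ_bulk ⇒ f_A·(-2.6) + f_D·(-68.4) = -37.8 − (-17.129) = -20.671
Substitute f_D = 0.567 − f_A:
f_A·(-2.6 − -68.4) = -20.671 − 0.567×(-68.4) = 18.111
f_A = 18.111 / 65.8 = 0.2752

0.275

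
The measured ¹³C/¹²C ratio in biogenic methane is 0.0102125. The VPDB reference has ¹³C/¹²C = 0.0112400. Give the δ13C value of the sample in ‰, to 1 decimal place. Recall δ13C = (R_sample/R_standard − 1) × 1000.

-91.4‰

δ13C = (R_sample / R_standard − 1) × 1000
R_sample / R_standard = 0.0102125 / 0.0112400 = 0.908585
δ13C = (0.908585 − 1) × 1000 = -91.41‰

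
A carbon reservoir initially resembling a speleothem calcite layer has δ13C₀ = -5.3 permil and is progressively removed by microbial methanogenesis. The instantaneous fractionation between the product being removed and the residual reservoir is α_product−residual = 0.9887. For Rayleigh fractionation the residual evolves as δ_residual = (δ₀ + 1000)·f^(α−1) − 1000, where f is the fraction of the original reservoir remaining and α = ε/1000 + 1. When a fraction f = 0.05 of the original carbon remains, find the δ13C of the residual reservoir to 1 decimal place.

28.9 permil

Rayleigh residual: δ_res = (δ₀ + 1000)·f^(α−1) − 1000
α − 1 = -0.01130
f^(α−1) = 0.05^(-0.01130) = 1.034431
δ_res = (-5.3 + 1000) × 1.034431 − 1000 = 1028.949 − 1000 = 28.95 permil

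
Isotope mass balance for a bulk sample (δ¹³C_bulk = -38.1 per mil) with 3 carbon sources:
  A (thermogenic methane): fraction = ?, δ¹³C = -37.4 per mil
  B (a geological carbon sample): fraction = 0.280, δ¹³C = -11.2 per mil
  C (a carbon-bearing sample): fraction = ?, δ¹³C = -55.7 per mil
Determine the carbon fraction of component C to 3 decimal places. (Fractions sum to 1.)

Let f_C and f_A be the unknown fractions; fractions sum to 1 so f_C + f_A = 0.720.
Mass balance: Σ fᵢ·δᵢ = δ_bulk ⇒ f_C·(-55.7) + f_A·(-37.4) = -38.1 − (-3.136) = -34.964
Substitute f_A = 0.720 − f_C:
f_C·(-55.7 − -37.4) = -34.964 − 0.720×(-37.4) = -8.036
f_C = -8.036 / -18.3 = 0.4391

0.439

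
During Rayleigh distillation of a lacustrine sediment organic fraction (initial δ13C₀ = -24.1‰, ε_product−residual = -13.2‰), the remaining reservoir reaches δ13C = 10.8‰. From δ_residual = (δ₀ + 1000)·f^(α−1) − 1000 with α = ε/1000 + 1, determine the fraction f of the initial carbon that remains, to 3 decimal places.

0.070

α − 1 = ε/1000 = -0.0132
(δ_res + 1000)/(δ₀ + 1000) = (10.8 + 1000)/(-24.1 + 1000) = 1010.8/975.9 = 1.035762
f = 1.035762^(1/-0.0132) = exp(ln(1.035762)/-0.0132) = exp(0.03514/-0.0132)
f = exp(-2.6619) = 0.0698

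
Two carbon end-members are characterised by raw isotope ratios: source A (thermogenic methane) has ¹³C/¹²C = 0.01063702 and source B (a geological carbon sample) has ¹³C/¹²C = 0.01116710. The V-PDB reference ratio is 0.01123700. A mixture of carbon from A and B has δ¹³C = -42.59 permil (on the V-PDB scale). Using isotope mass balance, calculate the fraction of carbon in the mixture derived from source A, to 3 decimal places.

δ_A = (0.01063702/0.01123700 − 1)×1000 = (0.946607 − 1)×1000 = -53.393 permil
δ_B = (0.01116710/0.01123700 − 1)×1000 = (0.993779 − 1)×1000 = -6.221 permil
f_A = (δ_mix − δ_B)/(δ_A − δ_B) = (-42.59 − (-6.221))/(-53.393 − (-6.221))
f_A = -36.369 / -47.173 = 0.7710

0.771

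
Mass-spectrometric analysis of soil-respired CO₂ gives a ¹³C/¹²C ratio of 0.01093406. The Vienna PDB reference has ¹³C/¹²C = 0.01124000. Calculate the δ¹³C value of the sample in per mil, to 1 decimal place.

δ¹³C = (R_sample / R_standard − 1) × 1000
R_sample / R_standard = 0.01093406 / 0.01124000 = 0.972781
δ¹³C = (0.972781 − 1) × 1000 = -27.22 per mil

-27.2 per mil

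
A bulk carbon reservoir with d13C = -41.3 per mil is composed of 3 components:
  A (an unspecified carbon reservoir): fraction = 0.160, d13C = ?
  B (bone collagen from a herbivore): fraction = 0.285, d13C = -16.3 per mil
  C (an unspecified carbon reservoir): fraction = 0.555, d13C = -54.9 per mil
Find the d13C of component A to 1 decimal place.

Isotope mass balance: δ_bulk = Σ fᵢ·δᵢ.
-41.3 = 0.160×δ_A + 0.285×(-16.3) + 0.555×(-54.9)
0.160·δ_A = -41.3 − (-35.115) = -6.185
δ_A = -6.185 / 0.160 = -38.66 per mil

-38.7 per mil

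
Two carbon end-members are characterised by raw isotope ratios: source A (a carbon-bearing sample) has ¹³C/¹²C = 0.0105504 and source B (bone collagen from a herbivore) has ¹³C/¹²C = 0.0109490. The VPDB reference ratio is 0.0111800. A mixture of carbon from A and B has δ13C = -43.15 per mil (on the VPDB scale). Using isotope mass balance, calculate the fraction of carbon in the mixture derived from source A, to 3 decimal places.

0.631

δ_A = (0.0105504/0.0111800 − 1)×1000 = (0.943685 − 1)×1000 = -56.315 per mil
δ_B = (0.0109490/0.0111800 − 1)×1000 = (0.979338 − 1)×1000 = -20.662 per mil
f_A = (δ_mix − δ_B)/(δ_A − δ_B) = (-43.15 − (-20.662))/(-56.315 − (-20.662))
f_A = -22.488 / -35.653 = 0.6308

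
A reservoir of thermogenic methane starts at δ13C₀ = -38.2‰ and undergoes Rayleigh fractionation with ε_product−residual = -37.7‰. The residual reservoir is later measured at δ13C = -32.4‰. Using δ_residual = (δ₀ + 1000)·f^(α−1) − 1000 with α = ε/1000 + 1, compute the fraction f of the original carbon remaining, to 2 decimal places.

0.85

α − 1 = ε/1000 = -0.0377
(δ_res + 1000)/(δ₀ + 1000) = (-32.4 + 1000)/(-38.2 + 1000) = 967.6/961.8 = 1.006030
f = 1.006030^(1/-0.0377) = exp(ln(1.006030)/-0.0377) = exp(0.00601/-0.0377)
f = exp(-0.1595) = 0.8526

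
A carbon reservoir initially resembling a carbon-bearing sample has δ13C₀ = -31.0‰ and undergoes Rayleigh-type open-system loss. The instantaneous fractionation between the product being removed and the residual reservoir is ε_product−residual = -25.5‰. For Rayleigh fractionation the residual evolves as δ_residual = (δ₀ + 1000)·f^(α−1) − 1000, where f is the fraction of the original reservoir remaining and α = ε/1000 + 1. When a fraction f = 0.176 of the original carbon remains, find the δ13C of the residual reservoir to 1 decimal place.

12.9‰

Rayleigh residual: δ_res = (δ₀ + 1000)·f^(α−1) − 1000
α = ε/1000 + 1 = 0.97450, so α − 1 = -0.02550
f^(α−1) = 0.176^(-0.02550) = 1.045296
δ_res = (-31.0 + 1000) × 1.045296 − 1000 = 1012.892 − 1000 = 12.89‰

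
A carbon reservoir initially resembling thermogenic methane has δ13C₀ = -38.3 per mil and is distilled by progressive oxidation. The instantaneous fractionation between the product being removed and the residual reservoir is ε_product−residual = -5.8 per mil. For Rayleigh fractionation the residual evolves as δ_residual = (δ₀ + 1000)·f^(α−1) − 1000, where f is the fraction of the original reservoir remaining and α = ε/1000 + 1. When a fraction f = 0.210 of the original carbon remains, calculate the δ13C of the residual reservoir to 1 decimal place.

-29.6 per mil

Rayleigh residual: δ_res = (δ₀ + 1000)·f^(α−1) − 1000
α = ε/1000 + 1 = 0.99420, so α − 1 = -0.00580
f^(α−1) = 0.210^(-0.00580) = 1.009093
δ_res = (-38.3 + 1000) × 1.009093 − 1000 = 970.445 − 1000 = -29.56 per mil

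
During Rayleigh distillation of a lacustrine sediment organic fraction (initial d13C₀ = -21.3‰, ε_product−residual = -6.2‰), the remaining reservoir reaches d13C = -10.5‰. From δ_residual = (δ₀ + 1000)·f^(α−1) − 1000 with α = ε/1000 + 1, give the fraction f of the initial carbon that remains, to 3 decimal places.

0.170

α − 1 = ε/1000 = -0.0062
(δ_res + 1000)/(δ₀ + 1000) = (-10.5 + 1000)/(-21.3 + 1000) = 989.5/978.7 = 1.011035
f = 1.011035^(1/-0.0062) = exp(ln(1.011035)/-0.0062) = exp(0.01097/-0.0062)
f = exp(-1.7701) = 0.1703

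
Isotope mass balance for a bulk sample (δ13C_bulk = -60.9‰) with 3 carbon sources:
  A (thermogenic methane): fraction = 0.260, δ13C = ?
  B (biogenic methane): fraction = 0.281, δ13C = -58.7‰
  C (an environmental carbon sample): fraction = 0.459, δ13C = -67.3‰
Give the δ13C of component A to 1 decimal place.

-52.0‰

Isotope mass balance: δ_bulk = Σ fᵢ·δᵢ.
-60.9 = 0.260×δ_A + 0.281×(-58.7) + 0.459×(-67.3)
0.260·δ_A = -60.9 − (-47.385) = -13.515
δ_A = -13.515 / 0.260 = -51.98‰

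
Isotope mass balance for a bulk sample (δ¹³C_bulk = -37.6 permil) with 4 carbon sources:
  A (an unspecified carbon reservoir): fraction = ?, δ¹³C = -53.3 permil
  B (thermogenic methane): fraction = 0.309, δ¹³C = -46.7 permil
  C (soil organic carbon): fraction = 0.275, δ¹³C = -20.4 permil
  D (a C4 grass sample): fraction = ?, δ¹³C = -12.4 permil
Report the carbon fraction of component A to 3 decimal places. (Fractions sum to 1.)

0.303

Let f_A and f_D be the unknown fractions; fractions sum to 1 so f_A + f_D = 0.416.
Mass balance: Σ fᵢ·δᵢ = δ_bulk ⇒ f_A·(-53.3) + f_D·(-12.4) = -37.6 − (-20.040) = -17.560
Substitute f_D = 0.416 − f_A:
f_A·(-53.3 − -12.4) = -17.560 − 0.416×(-12.4) = -12.401
f_A = -12.401 / -40.9 = 0.3032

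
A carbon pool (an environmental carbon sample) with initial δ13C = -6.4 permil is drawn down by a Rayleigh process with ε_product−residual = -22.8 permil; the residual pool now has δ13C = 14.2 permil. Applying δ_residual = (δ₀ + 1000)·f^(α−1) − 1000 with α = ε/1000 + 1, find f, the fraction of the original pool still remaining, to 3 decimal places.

0.407

α − 1 = ε/1000 = -0.0228
(δ_res + 1000)/(δ₀ + 1000) = (14.2 + 1000)/(-6.4 + 1000) = 1014.2/993.6 = 1.020733
f = 1.020733^(1/-0.0228) = exp(ln(1.020733)/-0.0228) = exp(0.02052/-0.0228)
f = exp(-0.9000) = 0.4066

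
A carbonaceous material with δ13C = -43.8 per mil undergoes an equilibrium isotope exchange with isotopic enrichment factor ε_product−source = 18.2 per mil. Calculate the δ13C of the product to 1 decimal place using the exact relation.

-26.4 per mil

To first order, δ_product ≈ δ_source + ε = -25.6 per mil.
Exactly, δ_product = (δ_source + 1000)·(ε/1000 + 1) − 1000.
δ_product = (-43.8 + 1000) × (18.2/1000 + 1) − 1000
δ_product = -26.40 per mil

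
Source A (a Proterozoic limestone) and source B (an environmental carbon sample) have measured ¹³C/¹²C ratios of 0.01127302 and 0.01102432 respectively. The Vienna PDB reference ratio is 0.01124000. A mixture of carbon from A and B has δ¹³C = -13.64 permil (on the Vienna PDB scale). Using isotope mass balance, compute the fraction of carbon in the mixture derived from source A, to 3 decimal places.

0.251

δ_A = (0.01127302/0.01124000 − 1)×1000 = (1.002938 − 1)×1000 = 2.938 permil
δ_B = (0.01102432/0.01124000 − 1)×1000 = (0.980811 − 1)×1000 = -19.189 permil
f_A = (δ_mix − δ_B)/(δ_A − δ_B) = (-13.64 − (-19.189))/(2.938 − (-19.189))
f_A = 5.549 / 22.126 = 0.2508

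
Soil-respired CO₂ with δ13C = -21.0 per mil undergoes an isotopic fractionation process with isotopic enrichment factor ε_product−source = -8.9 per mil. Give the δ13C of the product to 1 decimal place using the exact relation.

Exactly, δ_product = (δ_source + 1000)·(ε/1000 + 1) − 1000.
δ_product = (-21.0 + 1000) × (-8.9/1000 + 1) − 1000
δ_product = -29.71 per mil

-29.7 per mil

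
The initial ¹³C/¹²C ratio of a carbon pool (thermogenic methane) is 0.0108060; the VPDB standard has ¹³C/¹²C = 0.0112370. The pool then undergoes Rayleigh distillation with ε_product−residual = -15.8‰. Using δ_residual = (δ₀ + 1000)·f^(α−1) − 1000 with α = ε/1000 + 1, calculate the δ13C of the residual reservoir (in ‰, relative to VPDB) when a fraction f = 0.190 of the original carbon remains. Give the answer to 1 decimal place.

δ₀ = (0.0108060/0.0112370 − 1)×1000 = (0.961645 − 1)×1000 = -38.355‰
α − 1 = ε/1000 = -0.0158
f^(α−1) = 0.190^(-0.0158) = 1.026587
δ_res = (-38.355 + 1000) × 1.026587 − 1000 = 987.212 − 1000 = -12.79‰

-12.8‰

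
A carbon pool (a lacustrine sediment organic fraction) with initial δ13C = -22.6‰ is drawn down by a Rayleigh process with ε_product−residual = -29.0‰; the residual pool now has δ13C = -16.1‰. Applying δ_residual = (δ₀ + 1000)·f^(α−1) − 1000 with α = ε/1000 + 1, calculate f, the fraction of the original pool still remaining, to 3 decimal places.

0.796

α − 1 = ε/1000 = -0.0290
(δ_res + 1000)/(δ₀ + 1000) = (-16.1 + 1000)/(-22.6 + 1000) = 983.9/977.4 = 1.006650
f = 1.006650^(1/-0.0290) = exp(ln(1.006650)/-0.0290) = exp(0.00663/-0.0290)
f = exp(-0.2286) = 0.7957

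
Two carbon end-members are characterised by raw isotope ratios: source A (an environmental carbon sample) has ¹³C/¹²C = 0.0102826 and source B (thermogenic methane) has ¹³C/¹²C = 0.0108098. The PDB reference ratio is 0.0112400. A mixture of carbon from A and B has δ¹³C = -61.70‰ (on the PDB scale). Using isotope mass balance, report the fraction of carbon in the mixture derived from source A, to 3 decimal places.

δ_A = (0.0102826/0.0112400 − 1)×1000 = (0.914822 − 1)×1000 = -85.178‰
δ_B = (0.0108098/0.0112400 − 1)×1000 = (0.961726 − 1)×1000 = -38.274‰
f_A = (δ_mix − δ_B)/(δ_A − δ_B) = (-61.70 − (-38.274))/(-85.178 − (-38.274))
f_A = -23.426 / -46.904 = 0.4994

0.499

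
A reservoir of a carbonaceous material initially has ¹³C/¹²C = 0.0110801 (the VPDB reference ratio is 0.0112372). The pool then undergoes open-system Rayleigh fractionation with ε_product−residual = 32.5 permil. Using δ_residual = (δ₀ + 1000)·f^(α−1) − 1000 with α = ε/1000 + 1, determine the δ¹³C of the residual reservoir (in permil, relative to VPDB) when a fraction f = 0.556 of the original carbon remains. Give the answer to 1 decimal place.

-32.6 permil

δ₀ = (0.0110801/0.0112372 − 1)×1000 = (0.986020 − 1)×1000 = -13.980 permil
α − 1 = ε/1000 = 0.0325
f^(α−1) = 0.556^(0.0325) = 0.981104
δ_res = (-13.980 + 1000) × 0.981104 − 1000 = 967.388 − 1000 = -32.61 permil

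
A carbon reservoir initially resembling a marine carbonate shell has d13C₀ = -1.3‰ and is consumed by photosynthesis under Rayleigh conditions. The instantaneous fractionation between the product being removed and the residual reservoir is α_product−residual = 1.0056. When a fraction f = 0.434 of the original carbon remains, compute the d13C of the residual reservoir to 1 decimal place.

Rayleigh residual: δ_res = (δ₀ + 1000)·f^(α−1) − 1000
α − 1 = 0.00560
f^(α−1) = 0.434^(0.00560) = 0.995337
δ_res = (-1.3 + 1000) × 0.995337 − 1000 = 994.043 − 1000 = -5.96‰

-6.0‰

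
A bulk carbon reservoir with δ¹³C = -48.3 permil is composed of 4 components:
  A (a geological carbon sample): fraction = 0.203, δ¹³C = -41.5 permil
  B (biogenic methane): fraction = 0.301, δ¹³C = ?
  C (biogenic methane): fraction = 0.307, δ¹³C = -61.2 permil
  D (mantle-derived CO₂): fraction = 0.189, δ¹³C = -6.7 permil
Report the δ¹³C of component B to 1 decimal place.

-65.8 permil

Isotope mass balance: δ_bulk = Σ fᵢ·δᵢ.
-48.3 = 0.203×(-41.5) + 0.301×δ_B + 0.307×(-61.2) + 0.189×(-6.7)
0.301·δ_B = -48.3 − (-28.479) = -19.821
δ_B = -19.821 / 0.301 = -65.85 permil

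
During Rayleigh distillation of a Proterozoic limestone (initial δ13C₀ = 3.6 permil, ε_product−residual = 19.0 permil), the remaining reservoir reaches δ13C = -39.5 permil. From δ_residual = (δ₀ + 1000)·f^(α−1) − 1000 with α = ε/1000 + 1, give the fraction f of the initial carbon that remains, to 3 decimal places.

0.099

α − 1 = ε/1000 = 0.0190
(δ_res + 1000)/(δ₀ + 1000) = (-39.5 + 1000)/(3.6 + 1000) = 960.5/1003.6 = 0.957055
f = 0.957055^(1/0.0190) = exp(ln(0.957055)/0.0190) = exp(-0.04389/0.0190)
f = exp(-2.3103) = 0.0992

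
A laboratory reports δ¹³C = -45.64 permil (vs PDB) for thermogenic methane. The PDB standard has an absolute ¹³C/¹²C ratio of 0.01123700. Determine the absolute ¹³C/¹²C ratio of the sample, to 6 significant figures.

R_sample = R_standard × (δ¹³C/1000 + 1)
R_sample = 0.01123700 × (-45.64/1000 + 1) = 0.01123700 × 0.954360
R_sample = 0.0107241

0.0107241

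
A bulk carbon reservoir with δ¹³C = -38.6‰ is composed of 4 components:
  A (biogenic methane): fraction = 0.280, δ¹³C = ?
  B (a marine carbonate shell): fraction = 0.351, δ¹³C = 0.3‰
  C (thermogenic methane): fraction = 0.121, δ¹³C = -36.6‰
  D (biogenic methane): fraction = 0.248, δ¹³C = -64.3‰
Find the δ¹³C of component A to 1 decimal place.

-65.5‰

Isotope mass balance: δ_bulk = Σ fᵢ·δᵢ.
-38.6 = 0.280×δ_A + 0.351×(0.3) + 0.121×(-36.6) + 0.248×(-64.3)
0.280·δ_A = -38.6 − (-20.270) = -18.330
δ_A = -18.330 / 0.280 = -65.47‰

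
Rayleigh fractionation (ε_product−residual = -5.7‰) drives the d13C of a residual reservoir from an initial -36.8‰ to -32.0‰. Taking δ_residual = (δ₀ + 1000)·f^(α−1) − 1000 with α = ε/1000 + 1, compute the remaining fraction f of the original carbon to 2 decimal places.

α − 1 = ε/1000 = -0.0057
(δ_res + 1000)/(δ₀ + 1000) = (-32.0 + 1000)/(-36.8 + 1000) = 968.0/963.2 = 1.004983
f = 1.004983^(1/-0.0057) = exp(ln(1.004983)/-0.0057) = exp(0.00497/-0.0057)
f = exp(-0.8721) = 0.4181

0.42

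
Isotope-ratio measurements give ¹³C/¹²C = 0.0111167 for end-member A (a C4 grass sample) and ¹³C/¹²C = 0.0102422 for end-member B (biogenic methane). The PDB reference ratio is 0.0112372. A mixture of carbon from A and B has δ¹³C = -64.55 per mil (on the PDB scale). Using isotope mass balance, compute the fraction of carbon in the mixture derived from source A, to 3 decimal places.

δ_A = (0.0111167/0.0112372 − 1)×1000 = (0.989277 − 1)×1000 = -10.723 per mil
δ_B = (0.0102422/0.0112372 − 1)×1000 = (0.911455 − 1)×1000 = -88.545 per mil
f_A = (δ_mix − δ_B)/(δ_A − δ_B) = (-64.55 − (-88.545))/(-10.723 − (-88.545))
f_A = 23.995 / 77.822 = 0.3083

0.308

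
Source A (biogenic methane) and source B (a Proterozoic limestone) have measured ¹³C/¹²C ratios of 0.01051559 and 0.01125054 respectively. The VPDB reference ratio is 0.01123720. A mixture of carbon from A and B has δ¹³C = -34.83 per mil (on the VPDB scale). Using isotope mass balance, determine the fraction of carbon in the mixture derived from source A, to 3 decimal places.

0.551

δ_A = (0.01051559/0.01123720 − 1)×1000 = (0.935784 − 1)×1000 = -64.216 per mil
δ_B = (0.01125054/0.01123720 − 1)×1000 = (1.001187 − 1)×1000 = 1.187 per mil
f_A = (δ_mix − δ_B)/(δ_A − δ_B) = (-34.83 − (1.187))/(-64.216 − (1.187))
f_A = -36.017 / -65.403 = 0.5507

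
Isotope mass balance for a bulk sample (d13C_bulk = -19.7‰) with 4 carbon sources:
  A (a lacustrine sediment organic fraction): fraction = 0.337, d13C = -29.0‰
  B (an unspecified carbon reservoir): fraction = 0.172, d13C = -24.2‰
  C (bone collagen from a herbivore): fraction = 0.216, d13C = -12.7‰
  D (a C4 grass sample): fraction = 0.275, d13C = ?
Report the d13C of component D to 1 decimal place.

Isotope mass balance: δ_bulk = Σ fᵢ·δᵢ.
-19.7 = 0.337×(-29.0) + 0.172×(-24.2) + 0.216×(-12.7) + 0.275×δ_D
0.275·δ_D = -19.7 − (-16.679) = -3.021
δ_D = -3.021 / 0.275 = -10.99‰

-11.0‰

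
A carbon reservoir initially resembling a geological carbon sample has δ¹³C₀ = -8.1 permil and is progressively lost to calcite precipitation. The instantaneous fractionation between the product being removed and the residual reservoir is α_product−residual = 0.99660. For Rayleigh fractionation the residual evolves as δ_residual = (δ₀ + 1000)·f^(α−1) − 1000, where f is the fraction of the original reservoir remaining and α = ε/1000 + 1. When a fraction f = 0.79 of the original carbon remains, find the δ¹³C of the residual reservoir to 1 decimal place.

-7.3 permil

Rayleigh residual: δ_res = (δ₀ + 1000)·f^(α−1) − 1000
α − 1 = -0.00340
f^(α−1) = 0.79^(-0.00340) = 1.000802
δ_res = (-8.1 + 1000) × 1.000802 − 1000 = 992.695 − 1000 = -7.30 permil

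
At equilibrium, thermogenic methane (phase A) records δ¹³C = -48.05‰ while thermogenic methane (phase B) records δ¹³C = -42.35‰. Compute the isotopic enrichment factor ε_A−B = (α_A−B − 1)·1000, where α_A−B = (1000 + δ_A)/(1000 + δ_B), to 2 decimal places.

α_A−B = (1000 + -48.05) / (1000 + -42.35) = 951.95 / 957.65 = 0.994048
ε_A−B = (0.994048 − 1) × 1000 = -5.952‰
(The approximation ε ≈ δ_A − δ_B would give -5.70‰.)

-5.95‰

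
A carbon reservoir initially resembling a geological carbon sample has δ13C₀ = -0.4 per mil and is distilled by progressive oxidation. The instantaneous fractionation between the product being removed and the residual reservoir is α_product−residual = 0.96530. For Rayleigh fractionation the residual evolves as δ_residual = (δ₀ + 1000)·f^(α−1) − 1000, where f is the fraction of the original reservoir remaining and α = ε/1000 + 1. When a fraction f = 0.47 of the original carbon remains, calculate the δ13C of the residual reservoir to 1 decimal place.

26.1 per mil

Rayleigh residual: δ_res = (δ₀ + 1000)·f^(α−1) − 1000
α − 1 = -0.03470
f^(α−1) = 0.47^(-0.03470) = 1.026546
δ_res = (-0.4 + 1000) × 1.026546 − 1000 = 1026.135 − 1000 = 26.13 per mil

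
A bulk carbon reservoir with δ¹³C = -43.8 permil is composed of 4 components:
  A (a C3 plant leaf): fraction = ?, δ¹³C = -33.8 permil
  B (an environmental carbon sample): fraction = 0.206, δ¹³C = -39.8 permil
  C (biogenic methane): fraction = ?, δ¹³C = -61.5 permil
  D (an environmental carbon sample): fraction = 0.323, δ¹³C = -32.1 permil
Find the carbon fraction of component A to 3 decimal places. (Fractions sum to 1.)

0.135

Let f_A and f_C be the unknown fractions; fractions sum to 1 so f_A + f_C = 0.471.
Mass balance: Σ fᵢ·δᵢ = δ_bulk ⇒ f_A·(-33.8) + f_C·(-61.5) = -43.8 − (-18.567) = -25.233
Substitute f_C = 0.471 − f_A:
f_A·(-33.8 − -61.5) = -25.233 − 0.471×(-61.5) = 3.734
f_A = 3.734 / 27.7 = 0.1348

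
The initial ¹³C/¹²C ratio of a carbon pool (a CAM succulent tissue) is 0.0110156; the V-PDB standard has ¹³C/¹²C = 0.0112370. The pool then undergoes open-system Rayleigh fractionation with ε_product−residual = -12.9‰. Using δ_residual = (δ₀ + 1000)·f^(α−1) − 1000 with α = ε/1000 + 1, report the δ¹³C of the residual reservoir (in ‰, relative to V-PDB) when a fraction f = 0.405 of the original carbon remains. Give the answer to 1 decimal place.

δ₀ = (0.0110156/0.0112370 − 1)×1000 = (0.980297 − 1)×1000 = -19.703‰
α − 1 = ε/1000 = -0.0129
f^(α−1) = 0.405^(-0.0129) = 1.011728
δ_res = (-19.703 + 1000) × 1.011728 − 1000 = 991.794 − 1000 = -8.21‰

-8.2‰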